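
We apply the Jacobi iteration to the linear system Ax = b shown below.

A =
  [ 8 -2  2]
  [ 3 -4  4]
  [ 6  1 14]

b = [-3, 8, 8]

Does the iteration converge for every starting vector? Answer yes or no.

yes

A = D + L + U where D = diag(8, -4, 14).
Jacobi T = -D⁻¹(L+U): T[0,1] = -(-2)/(8) = +0.2500; T[0,0] = 0.
  T[0,:] = [+0.0000, +0.2500, -0.2500]
  T[1,:] = [+0.7500, +0.0000, +1.0000]
  T[2,:] = [-0.4286, -0.0714, +0.0000]
eigenvalue magnitudes: 0.6133, 0.3910, 0.3910.
ρ(T) = max|λ| = 0.6133; 0.6133 < 1 ⇒ converges.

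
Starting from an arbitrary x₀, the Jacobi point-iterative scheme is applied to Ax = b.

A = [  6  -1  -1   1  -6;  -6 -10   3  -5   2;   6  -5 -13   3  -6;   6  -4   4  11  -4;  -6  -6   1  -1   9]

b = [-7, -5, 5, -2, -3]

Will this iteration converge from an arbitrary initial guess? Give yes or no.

Split A = D + L + U, D = diag(6, -10, -13, 11, 9).
Jacobi T = -D⁻¹(L+U): T[2,1] = -(-5)/(-13) = -0.3846; T[2,2] = 0.
  T[0,:] = [+0.0000, +0.1667, +0.1667, -0.1667, +1.0000]
  T[1,:] = [-0.6000, +0.0000, +0.3000, -0.5000, +0.2000]
  T[2,:] = [+0.4615, -0.3846, +0.0000, +0.2308, -0.4615]
  T[3,:] = [-0.5455, +0.3636, -0.3636, +0.0000, +0.3636]
  T[4,:] = [+0.6667, +0.6667, -0.1111, +0.1111, +0.0000]
eigenvalue magnitudes: 1.1928, 0.7274, 0.7274, 0.7274, 0.0457.
ρ = 1.1928; 1.1928 > 1: divergent.

no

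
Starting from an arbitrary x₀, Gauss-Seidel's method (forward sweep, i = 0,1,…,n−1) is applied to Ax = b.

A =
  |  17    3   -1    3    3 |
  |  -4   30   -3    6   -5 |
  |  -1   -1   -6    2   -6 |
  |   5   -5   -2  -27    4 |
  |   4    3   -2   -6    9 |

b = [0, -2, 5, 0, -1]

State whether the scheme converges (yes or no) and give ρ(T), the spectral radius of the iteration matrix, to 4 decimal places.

yes, ρ = 0.4635

Write A = D+L+U with D = diag(17, 30, -6, -27, 9).
T_GS = -(D+L)⁻¹U: row 0 first, T[0,3] = -(3)/(17) = -0.1765; later rows by forward substitution.
  T[0,:] = [+0.0000 -0.1765 +0.0588 -0.1765 -0.1765]
  T[1,:] = [+0.0000 -0.0235 +0.1078 -0.2235 +0.1431]
  T[2,:] = [+0.0000 +0.0333 -0.0278 +0.4000 -0.9944]
  T[3,:] = [+0.0000 -0.0308 -0.0070 -0.0209 +0.1626]
  T[4,:] = [+0.0000 +0.0732 -0.0729 +0.2279 -0.0819]
|eigenvalues of T|: 0.4635, 0.2210, 0.0615, 0.0615, 0.0000.
ρ(T) = max|λ| = 0.4635; 0.4635 < 1 ⇒ converges.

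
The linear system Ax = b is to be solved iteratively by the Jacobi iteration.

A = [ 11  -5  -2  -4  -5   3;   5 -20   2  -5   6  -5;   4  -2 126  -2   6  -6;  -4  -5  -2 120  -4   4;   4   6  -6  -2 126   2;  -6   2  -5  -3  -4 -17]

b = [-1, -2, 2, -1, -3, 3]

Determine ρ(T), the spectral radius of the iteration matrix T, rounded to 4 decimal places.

A = D + L + U where D = diag(11, -20, 126, 120, 126, -17).
Jacobi: T = -D⁻¹(L+U), T[3,4] = -(-4)/(120) = +0.0333; T[3,3] = 0.
  T[0,:] = [+0.0000 +0.4545 +0.1818 +0.3636 +0.4545 -0.2727]
  T[1,:] = [+0.2500 +0.0000 +0.1000 -0.2500 +0.3000 -0.2500]
  T[2,:] = [-0.0317 +0.0159 +0.0000 +0.0159 -0.0476 +0.0476]
  T[3,:] = [+0.0333 +0.0417 +0.0167 +0.0000 +0.0333 -0.0333]
  T[4,:] = [-0.0317 -0.0476 +0.0476 +0.0159 +0.0000 -0.0159]
  T[5,:] = [-0.3529 +0.1176 -0.2941 -0.1765 -0.2353 +0.0000]
|eigenvalues of T|: 0.4453, 0.2461, 0.2461, 0.0801, 0.0801, 0.0411.
ρ(T) = max|λ| = 0.4453; 0.4453 < 1 ⇒ converges.

0.4453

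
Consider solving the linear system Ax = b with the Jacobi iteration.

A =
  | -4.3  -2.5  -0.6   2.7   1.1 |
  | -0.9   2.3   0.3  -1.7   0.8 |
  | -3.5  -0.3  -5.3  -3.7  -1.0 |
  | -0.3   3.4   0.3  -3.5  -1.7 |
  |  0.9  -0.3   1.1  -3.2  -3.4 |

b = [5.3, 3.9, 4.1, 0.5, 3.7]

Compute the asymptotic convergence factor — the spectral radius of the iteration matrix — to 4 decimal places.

1.2628

Split A = D + L + U, D = diag(-4.3, 2.3, -5.3, -3.5, -3.4).
T_J = -D⁻¹(L+U): T[4,3] = -(-3.2)/(-3.4) = -0.9412; T[4,4] = 0.
  T[0,:] = [+0.0000  -0.5814  -0.1395  +0.6279  +0.2558]
  T[1,:] = [+0.3913  +0.0000  -0.1304  +0.7391  -0.3478]
  T[2,:] = [-0.6604  -0.0566  +0.0000  -0.6981  -0.1887]
  T[3,:] = [-0.0857  +0.9714  +0.0857  +0.0000  -0.4857]
  T[4,:] = [+0.2647  -0.0882  +0.3235  -0.9412  +0.0000]
|roots of det(T-λI)|: 1.2628, 0.7106, 0.7106, 0.2571, 0.2571.
spectral radius ρ = 1.2628; 1.2628 > 1: divergent.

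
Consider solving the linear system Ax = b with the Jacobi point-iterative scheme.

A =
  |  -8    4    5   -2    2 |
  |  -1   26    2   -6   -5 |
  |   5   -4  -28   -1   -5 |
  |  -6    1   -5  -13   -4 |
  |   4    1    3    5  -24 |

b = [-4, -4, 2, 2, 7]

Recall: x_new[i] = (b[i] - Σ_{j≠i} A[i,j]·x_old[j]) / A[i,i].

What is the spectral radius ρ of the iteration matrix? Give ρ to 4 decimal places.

A = D + L + U where D = diag(-8, 26, -28, -13, -24).
T_J = -D⁻¹(L+U): T[0,1] = -(4)/(-8) = +0.5000; T[0,0] = 0.
  T[0,:] = [+0.0000 +0.5000 +0.6250 -0.2500 +0.2500]
  T[1,:] = [+0.0385 +0.0000 -0.0769 +0.2308 +0.1923]
  T[2,:] = [+0.1786 -0.1429 +0.0000 -0.0357 -0.1786]
  T[3,:] = [-0.4615 +0.0769 -0.3846 +0.0000 -0.3077]
  T[4,:] = [+0.1667 +0.0417 +0.1250 +0.2083 +0.0000]
|λ(T)| sorted: 0.5451, 0.4515, 0.1961, 0.1518, 0.1518.
ρ(T) = max|λ| = 0.5451; 0.5451 < 1: convergent.

0.5451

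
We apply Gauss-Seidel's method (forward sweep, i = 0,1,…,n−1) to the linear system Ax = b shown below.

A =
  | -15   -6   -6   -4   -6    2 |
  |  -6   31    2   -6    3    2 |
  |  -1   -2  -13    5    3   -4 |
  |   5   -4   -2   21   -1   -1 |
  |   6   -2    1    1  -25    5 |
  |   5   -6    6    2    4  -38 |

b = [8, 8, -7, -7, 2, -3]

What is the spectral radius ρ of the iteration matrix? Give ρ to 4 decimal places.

0.2312

Let D = diag(-15, 31, -13, 21, -25, -38); L, U the strict triangles.
GS T = -(D+L)⁻¹U: row 0 first, T[0,3] = -(-4)/(-15) = -0.2667; later rows by forward substitution.
  T[0,:] = [+0.0000  -0.4000  -0.4000  -0.2667  -0.4000  +0.1333]
  T[1,:] = [+0.0000  -0.0774  -0.1419  +0.1419  -0.1742  -0.0387]
  T[2,:] = [+0.0000  +0.0427  +0.0526  +0.3833  +0.2883  -0.3120]
  T[3,:] = [+0.0000  +0.0846  +0.0732  +0.1270  +0.1371  -0.0212]
  T[4,:] = [+0.0000  -0.0847  -0.0796  -0.0549  -0.0650  +0.2218]
  T[5,:] = [+0.0000  -0.0381  -0.0264  +0.0039  +0.0208  -0.0034]
|λ(T)| sorted: 0.2312, 0.1611, 0.1611, 0.0635, 0.0326, 0.0000.
spectral radius ρ = 0.2312; 0.2312 < 1: convergent.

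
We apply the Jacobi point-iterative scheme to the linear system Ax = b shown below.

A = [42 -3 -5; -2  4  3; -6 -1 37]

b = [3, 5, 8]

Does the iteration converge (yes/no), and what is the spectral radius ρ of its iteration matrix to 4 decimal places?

yes, ρ = 0.2509

Write A = D+L+U with D = diag(42, 4, 37).
Jacobi: T = -D⁻¹(L+U), T[0,1] = -(-3)/(42) = +0.0714; T[0,0] = 0.
  T[0,:] = [+0.0000  +0.0714  +0.1190]
  T[1,:] = [+0.5000  +0.0000  -0.7500]
  T[2,:] = [+0.1622  +0.0270  +0.0000]
|roots of det(T-λI)|: 0.2509, 0.1680, 0.1680.
spectral radius ρ = 0.2509; 0.2509 < 1 ⇒ converges.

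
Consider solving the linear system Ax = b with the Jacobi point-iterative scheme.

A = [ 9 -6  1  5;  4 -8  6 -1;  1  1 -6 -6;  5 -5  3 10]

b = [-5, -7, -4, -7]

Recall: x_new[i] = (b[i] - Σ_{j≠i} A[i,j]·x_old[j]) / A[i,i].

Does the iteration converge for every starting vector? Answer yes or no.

Diagonal D = diag(9, -8, -6, 10); L, U strict lower/upper.
T_J = -D⁻¹(L+U): T[3,0] = -(5)/(10) = -0.5000; T[3,3] = 0.
  T[0,:] = [+0.0000, +0.6667, -0.1111, -0.5556]
  T[1,:] = [+0.5000, +0.0000, +0.7500, -0.1250]
  T[2,:] = [+0.1667, +0.1667, +0.0000, -1.0000]
  T[3,:] = [-0.5000, +0.5000, -0.3000, +0.0000]
|eigenvalues of T|: 1.1827, 0.7890, 0.3647, 0.3647.
ρ(T) = max|λ| = 1.1827; 1.1827 > 1: divergent.

no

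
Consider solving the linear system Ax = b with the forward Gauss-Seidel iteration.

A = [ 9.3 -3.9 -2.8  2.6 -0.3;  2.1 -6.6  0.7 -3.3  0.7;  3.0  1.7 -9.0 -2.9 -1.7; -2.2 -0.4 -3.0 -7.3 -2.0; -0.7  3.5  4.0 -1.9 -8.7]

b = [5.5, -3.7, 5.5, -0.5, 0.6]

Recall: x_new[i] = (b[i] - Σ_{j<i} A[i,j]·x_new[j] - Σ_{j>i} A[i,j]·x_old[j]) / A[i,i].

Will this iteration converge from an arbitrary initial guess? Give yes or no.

Write A = D+L+U with D = diag(9.3, -6.6, -9, -7.3, -8.7).
Gauss-Seidel: T = -(D+L)⁻¹U, row 0 first, T[0,3] = -(2.6)/(9.3) = -0.2796; later rows by forward substitution.
  T[0,:] = [+0.0000 +0.4194 +0.3011 -0.2796 +0.0323]
  T[1,:] = [+0.0000 +0.1334 +0.2019 -0.5890 +0.1163]
  T[2,:] = [+0.0000 +0.1650 +0.1385 -0.5267 -0.1562]
  T[3,:] = [+0.0000 -0.2015 -0.1587 +0.3330 -0.2259]
  T[4,:] = [+0.0000 +0.1398 +0.1553 -0.5293 +0.0217]
moduli |λ_i(T)| = 0.8889, 0.2170, 0.0690, 0.0237, 0.0000.
ρ(T) = max|λ| = 0.8889; 0.8889 < 1 ⇒ converges.

yes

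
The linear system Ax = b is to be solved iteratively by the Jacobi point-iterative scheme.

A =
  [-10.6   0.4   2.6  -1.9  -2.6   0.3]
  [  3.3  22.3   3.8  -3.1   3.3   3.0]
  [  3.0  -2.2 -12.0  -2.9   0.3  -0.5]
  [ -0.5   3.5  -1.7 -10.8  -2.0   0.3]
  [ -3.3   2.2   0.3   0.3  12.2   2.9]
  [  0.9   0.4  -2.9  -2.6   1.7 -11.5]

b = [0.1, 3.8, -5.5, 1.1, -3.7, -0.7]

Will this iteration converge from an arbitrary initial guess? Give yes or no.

Let D = diag(-10.6, 22.3, -12, -10.8, 12.2, -11.5); L, U the strict triangles.
Jacobi T = -D⁻¹(L+U): T[3,4] = -(-2)/(-10.8) = -0.1852; T[3,3] = 0.
  T[0,:] = [+0.0000, +0.0377, +0.2453, -0.1792, -0.2453, +0.0283]
  T[1,:] = [-0.1480, +0.0000, -0.1704, +0.1390, -0.1480, -0.1345]
  T[2,:] = [+0.2500, -0.1833, +0.0000, -0.2417, +0.0250, -0.0417]
  T[3,:] = [-0.0463, +0.3241, -0.1574, +0.0000, -0.1852, +0.0278]
  T[4,:] = [+0.2705, -0.1803, -0.0246, -0.0246, +0.0000, -0.2377]
  T[5,:] = [+0.0783, +0.0348, -0.2522, -0.2261, +0.1478, +0.0000]
|λ(T)| sorted: 0.5428, 0.2702, 0.2702, 0.2265, 0.2265, 0.1760.
ρ = 0.5428; 0.5428 < 1 ⇒ converges.

yes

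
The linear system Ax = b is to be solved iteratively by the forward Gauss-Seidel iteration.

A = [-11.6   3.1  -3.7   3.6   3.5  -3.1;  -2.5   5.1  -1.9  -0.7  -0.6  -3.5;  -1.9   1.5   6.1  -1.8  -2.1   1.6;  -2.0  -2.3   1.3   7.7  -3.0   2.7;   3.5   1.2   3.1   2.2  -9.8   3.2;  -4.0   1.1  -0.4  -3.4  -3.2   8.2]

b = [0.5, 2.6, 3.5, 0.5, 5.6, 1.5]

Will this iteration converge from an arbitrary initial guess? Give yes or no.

yes

Diagonal D = diag(-11.6, 5.1, 6.1, 7.7, -9.8, 8.2); L, U strict lower/upper.
T_GS = -(D+L)⁻¹U: row 0 first, T[0,5] = -(-3.1)/(-11.6) = -0.2672; later rows by forward substitution.
  T[0,:] = [+0.0000 +0.2672 -0.3190 +0.3103 +0.3017 -0.2672]
  T[1,:] = [+0.0000 +0.1310 +0.2162 +0.2894 +0.2656 +0.5553]
  T[2,:] = [+0.0000 +0.0510 -0.1525 +0.3206 +0.3729 -0.4821]
  T[3,:] = [+0.0000 +0.0999 +0.0075 +0.1129 +0.4843 -0.1728]
  T[4,:] = [+0.0000 +0.1501 -0.1340 +0.2730 +0.3670 +0.1078]
  T[5,:] = [+0.0000 +0.2153 -0.2412 +0.2816 +0.4738 -0.2580]
|roots of det(T-λI)|: 0.8225, 0.5916, 0.2023, 0.1361, 0.1361, 0.0000.
spectral radius ρ = 0.8225; 0.8225 < 1: convergent.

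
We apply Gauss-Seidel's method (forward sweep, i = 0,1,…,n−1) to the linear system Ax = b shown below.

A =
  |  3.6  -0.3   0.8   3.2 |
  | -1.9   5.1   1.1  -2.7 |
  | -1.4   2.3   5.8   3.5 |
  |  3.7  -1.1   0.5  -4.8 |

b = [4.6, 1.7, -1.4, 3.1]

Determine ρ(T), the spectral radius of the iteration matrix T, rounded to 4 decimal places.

Write A = D+L+U with D = diag(3.6, 5.1, 5.8, -4.8).
Gauss-Seidel: T = -(D+L)⁻¹U, row 0 first, T[0,3] = -(3.2)/(3.6) = -0.8889; later rows by forward substitution.
  T[0,:] = [+0.0000  +0.0833  -0.2222  -0.8889]
  T[1,:] = [+0.0000  +0.0310  -0.2985  +0.1983]
  T[2,:] = [+0.0000  +0.0078  +0.0647  -0.8966]
  T[3,:] = [+0.0000  +0.0579  -0.0962  -0.8240]
eigenvalue magnitudes: 0.9079, 0.2212, 0.0416, 0.0000.
spectral radius ρ = 0.9079; 0.9079 < 1, so it converges for any x₀.

0.9079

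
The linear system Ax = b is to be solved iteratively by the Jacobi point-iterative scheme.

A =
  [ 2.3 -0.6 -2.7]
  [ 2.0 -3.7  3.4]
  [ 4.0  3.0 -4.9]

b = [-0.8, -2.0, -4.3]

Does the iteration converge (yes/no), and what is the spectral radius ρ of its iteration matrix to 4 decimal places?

Write A = D+L+U with D = diag(2.3, -3.7, -4.9).
T_J = -D⁻¹(L+U): T[2,0] = -(4)/(-4.9) = +0.8163; T[2,2] = 0.
  T[0,:] = [+0.0000 +0.2609 +1.1739]
  T[1,:] = [+0.5405 +0.0000 +0.9189]
  T[2,:] = [+0.8163 +0.6122 +0.0000]
eigenvalue magnitudes: 1.4381, 1.0519, 0.3862.
ρ(T) = max|λ| = 1.4381; 1.4381 > 1: divergent.

no, ρ = 1.4381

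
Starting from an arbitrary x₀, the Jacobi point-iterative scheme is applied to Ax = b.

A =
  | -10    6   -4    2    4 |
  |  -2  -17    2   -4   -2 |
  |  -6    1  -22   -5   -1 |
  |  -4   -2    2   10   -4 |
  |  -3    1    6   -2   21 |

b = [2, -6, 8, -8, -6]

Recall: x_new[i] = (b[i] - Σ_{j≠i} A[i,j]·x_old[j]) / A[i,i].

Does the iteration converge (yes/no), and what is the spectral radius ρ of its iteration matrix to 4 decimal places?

Let D = diag(-10, -17, -22, 10, 21); L, U the strict triangles.
Jacobi: T = -D⁻¹(L+U), T[1,0] = -(-2)/(-17) = -0.1176; T[1,1] = 0.
  T[0,:] = [+0.0000 +0.6000 -0.4000 +0.2000 +0.4000]
  T[1,:] = [-0.1176 +0.0000 +0.1176 -0.2353 -0.1176]
  T[2,:] = [-0.2727 +0.0455 +0.0000 -0.2273 -0.0455]
  T[3,:] = [+0.4000 +0.2000 -0.2000 +0.0000 +0.4000]
  T[4,:] = [+0.1429 -0.0476 -0.2857 +0.0952 +0.0000]
|roots of det(T-λI)|: 0.5559, 0.3999, 0.2673, 0.2673, 0.1808.
ρ = 0.5559; 0.5559 < 1, so it converges for any x₀.

yes, ρ = 0.5559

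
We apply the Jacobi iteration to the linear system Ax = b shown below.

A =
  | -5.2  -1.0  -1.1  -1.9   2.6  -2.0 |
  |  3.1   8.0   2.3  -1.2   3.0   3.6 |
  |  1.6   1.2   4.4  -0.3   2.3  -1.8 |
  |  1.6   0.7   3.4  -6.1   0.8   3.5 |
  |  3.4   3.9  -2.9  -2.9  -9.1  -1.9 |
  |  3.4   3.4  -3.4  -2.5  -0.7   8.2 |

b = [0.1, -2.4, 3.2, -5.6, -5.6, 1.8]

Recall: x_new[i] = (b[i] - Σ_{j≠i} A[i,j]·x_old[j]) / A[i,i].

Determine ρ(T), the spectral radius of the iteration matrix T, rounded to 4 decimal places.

1.1365

Let D = diag(-5.2, 8, 4.4, -6.1, -9.1, 8.2); L, U the strict triangles.
T_J = -D⁻¹(L+U): T[1,5] = -(3.6)/(8) = -0.4500; T[1,1] = 0.
  T[0,:] = [+0.0000 -0.1923 -0.2115 -0.3654 +0.5000 -0.3846]
  T[1,:] = [-0.3875 +0.0000 -0.2875 +0.1500 -0.3750 -0.4500]
  T[2,:] = [-0.3636 -0.2727 +0.0000 +0.0682 -0.5227 +0.4091]
  T[3,:] = [+0.2623 +0.1148 +0.5574 +0.0000 +0.1311 +0.5738]
  T[4,:] = [+0.3736 +0.4286 -0.3187 -0.3187 +0.0000 -0.2088]
  T[5,:] = [-0.4146 -0.4146 +0.4146 +0.3049 +0.0854 +0.0000]
|roots of det(T-λI)|: 1.1365, 0.8431, 0.3496, 0.3496, 0.2304, 0.0652.
ρ(T) = max|λ| = 1.1365; 1.1365 > 1: divergent.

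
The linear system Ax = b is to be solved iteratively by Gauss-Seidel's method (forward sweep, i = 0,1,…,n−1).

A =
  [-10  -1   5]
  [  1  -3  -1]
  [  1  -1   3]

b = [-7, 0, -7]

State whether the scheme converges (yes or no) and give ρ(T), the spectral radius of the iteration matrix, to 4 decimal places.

Split A = D + L + U, D = diag(-10, -3, 3).
Gauss-Seidel: T = -(D+L)⁻¹U, row 0 first, T[0,2] = -(5)/(-10) = +0.5000; later rows by forward substitution.
  T[0,:] = [+0.0000 -0.1000 +0.5000]
  T[1,:] = [+0.0000 -0.0333 -0.1667]
  T[2,:] = [+0.0000 +0.0222 -0.2222]
|eigenvalues of T|: 0.2000, 0.0556, 0.0000.
spectral radius ρ = 0.2000; 0.2000 < 1, so it converges for any x₀.

yes, ρ = 0.2000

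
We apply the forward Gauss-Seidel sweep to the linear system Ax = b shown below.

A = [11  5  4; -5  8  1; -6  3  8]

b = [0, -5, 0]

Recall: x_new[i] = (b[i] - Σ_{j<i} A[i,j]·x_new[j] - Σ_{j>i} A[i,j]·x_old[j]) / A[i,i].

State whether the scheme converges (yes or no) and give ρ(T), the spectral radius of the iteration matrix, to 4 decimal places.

yes, ρ = 0.5085

Let D = diag(11, 8, 8); L, U the strict triangles.
GS T = -(D+L)⁻¹U: row 0 first, T[0,2] = -(4)/(11) = -0.3636; later rows by forward substitution.
  T[0,:] = [+0.0000 -0.4545 -0.3636]
  T[1,:] = [+0.0000 -0.2841 -0.3523]
  T[2,:] = [+0.0000 -0.2344 -0.1406]
eigenvalue magnitudes: 0.5085, 0.0838, 0.0000.
ρ(T) = max|λ| = 0.5085; 0.5085 < 1 ⇒ converges.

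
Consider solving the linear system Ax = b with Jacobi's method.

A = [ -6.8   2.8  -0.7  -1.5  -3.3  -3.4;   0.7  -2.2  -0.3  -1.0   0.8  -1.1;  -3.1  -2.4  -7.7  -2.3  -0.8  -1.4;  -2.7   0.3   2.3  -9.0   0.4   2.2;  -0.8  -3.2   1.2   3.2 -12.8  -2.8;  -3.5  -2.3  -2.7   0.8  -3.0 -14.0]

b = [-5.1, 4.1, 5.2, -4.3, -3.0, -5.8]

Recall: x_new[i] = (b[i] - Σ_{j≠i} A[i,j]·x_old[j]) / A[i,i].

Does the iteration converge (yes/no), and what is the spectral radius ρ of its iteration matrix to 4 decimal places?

Diagonal D = diag(-6.8, -2.2, -7.7, -9, -12.8, -14); L, U strict lower/upper.
Jacobi T = -D⁻¹(L+U): T[4,2] = -(1.2)/(-12.8) = +0.0938; T[4,4] = 0.
  T[0,:] = [+0.0000  +0.4118  -0.1029  -0.2206  -0.4853  -0.5000]
  T[1,:] = [+0.3182  +0.0000  -0.1364  -0.4545  +0.3636  -0.5000]
  T[2,:] = [-0.4026  -0.3117  +0.0000  -0.2987  -0.1039  -0.1818]
  T[3,:] = [-0.3000  +0.0333  +0.2556  +0.0000  +0.0444  +0.2444]
  T[4,:] = [-0.0625  -0.2500  +0.0938  +0.2500  +0.0000  -0.2188]
  T[5,:] = [-0.2500  -0.1643  -0.1929  +0.0571  -0.2143  +0.0000]
|eigenvalues of T|: 0.8275, 0.6128, 0.5095, 0.5095, 0.2122, 0.2122.
spectral radius ρ = 0.8275; 0.8275 < 1, so it converges for any x₀.

yes, ρ = 0.8275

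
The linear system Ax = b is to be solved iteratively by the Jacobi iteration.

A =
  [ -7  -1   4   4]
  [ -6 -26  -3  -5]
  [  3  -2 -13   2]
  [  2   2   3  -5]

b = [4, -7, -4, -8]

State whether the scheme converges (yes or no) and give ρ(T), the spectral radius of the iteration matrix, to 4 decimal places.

Let D = diag(-7, -26, -13, -5); L, U the strict triangles.
Jacobi: T = -D⁻¹(L+U), T[2,1] = -(-2)/(-13) = -0.1538; T[2,2] = 0.
  T[0,:] = [+0.0000 -0.1429 +0.5714 +0.5714]
  T[1,:] = [-0.2308 +0.0000 -0.1154 -0.1923]
  T[2,:] = [+0.2308 -0.1538 +0.0000 +0.1538]
  T[3,:] = [+0.4000 +0.4000 +0.6000 +0.0000]
eigenvalue magnitudes: 0.7667, 0.5156, 0.1785, 0.1785.
ρ(T) = max|λ| = 0.7667; 0.7667 < 1, so it converges for any x₀.

yes, ρ = 0.7667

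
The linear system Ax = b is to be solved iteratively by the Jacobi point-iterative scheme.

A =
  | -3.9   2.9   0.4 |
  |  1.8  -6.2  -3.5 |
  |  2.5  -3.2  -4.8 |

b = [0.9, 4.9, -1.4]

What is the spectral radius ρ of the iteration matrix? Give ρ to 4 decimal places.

Split A = D + L + U, D = diag(-3.9, -6.2, -4.8).
Jacobi T = -D⁻¹(L+U): T[0,1] = -(2.9)/(-3.9) = +0.7436; T[0,0] = 0.
  T[0,:] = [+0.0000, +0.7436, +0.1026]
  T[1,:] = [+0.2903, +0.0000, -0.5645]
  T[2,:] = [+0.5208, -0.6667, +0.0000]
|eigenvalues of T|: 0.9473, 0.5017, 0.5017.
ρ = 0.9473; 0.9473 < 1: convergent.

0.9473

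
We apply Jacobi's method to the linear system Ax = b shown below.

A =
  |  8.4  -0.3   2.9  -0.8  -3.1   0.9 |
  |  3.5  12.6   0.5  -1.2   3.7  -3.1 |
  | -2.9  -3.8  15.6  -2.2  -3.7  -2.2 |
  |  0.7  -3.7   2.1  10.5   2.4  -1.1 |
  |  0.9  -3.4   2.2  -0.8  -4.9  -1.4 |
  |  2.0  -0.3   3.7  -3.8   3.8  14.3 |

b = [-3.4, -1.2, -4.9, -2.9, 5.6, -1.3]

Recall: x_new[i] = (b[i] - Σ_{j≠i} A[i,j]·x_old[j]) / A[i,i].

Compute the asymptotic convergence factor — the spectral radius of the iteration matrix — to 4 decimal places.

Split A = D + L + U, D = diag(8.4, 12.6, 15.6, 10.5, -4.9, 14.3).
Jacobi T = -D⁻¹(L+U): T[0,2] = -(2.9)/(8.4) = -0.3452; T[0,0] = 0.
  T[0,:] = [+0.0000, +0.0357, -0.3452, +0.0952, +0.3690, -0.1071]
  T[1,:] = [-0.2778, +0.0000, -0.0397, +0.0952, -0.2937, +0.2460]
  T[2,:] = [+0.1859, +0.2436, +0.0000, +0.1410, +0.2372, +0.1410]
  T[3,:] = [-0.0667, +0.3524, -0.2000, +0.0000, -0.2286, +0.1048]
  T[4,:] = [+0.1837, -0.6939, +0.4490, -0.1633, +0.0000, -0.2857]
  T[5,:] = [-0.1399, +0.0210, -0.2587, +0.2657, -0.2657, +0.0000]
|λ(T)| sorted: 0.8461, 0.4192, 0.4192, 0.2370, 0.2370, 0.0953.
spectral radius ρ = 0.8461; 0.8461 < 1 ⇒ converges.

0.8461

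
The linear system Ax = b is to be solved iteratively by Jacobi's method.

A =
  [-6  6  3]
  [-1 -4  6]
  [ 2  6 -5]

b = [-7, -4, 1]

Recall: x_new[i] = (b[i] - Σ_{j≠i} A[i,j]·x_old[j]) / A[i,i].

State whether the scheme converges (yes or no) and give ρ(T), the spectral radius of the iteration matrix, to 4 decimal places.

Diagonal D = diag(-6, -4, -5); L, U strict lower/upper.
Jacobi: T = -D⁻¹(L+U), T[2,0] = -(2)/(-5) = +0.4000; T[2,2] = 0.
  T[0,:] = [+0.0000, +1.0000, +0.5000]
  T[1,:] = [-0.2500, +0.0000, +1.5000]
  T[2,:] = [+0.4000, +1.2000, +0.0000]
|eigenvalues of T|: 1.4364, 1.1683, 0.2682.
spectral radius ρ = 1.4364; 1.4364 > 1: divergent.

no, ρ = 1.4364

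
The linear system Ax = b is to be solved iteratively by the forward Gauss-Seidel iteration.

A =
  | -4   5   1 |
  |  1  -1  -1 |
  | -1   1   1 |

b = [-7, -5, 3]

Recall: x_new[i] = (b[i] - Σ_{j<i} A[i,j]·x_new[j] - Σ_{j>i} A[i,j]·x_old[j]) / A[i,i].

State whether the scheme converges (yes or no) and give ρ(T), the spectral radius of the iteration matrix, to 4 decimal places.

Split A = D + L + U, D = diag(-4, -1, 1).
GS T = -(D+L)⁻¹U: row 0 first, T[0,2] = -(1)/(-4) = +0.2500; later rows by forward substitution.
  T[0,:] = [+0.0000  +1.2500  +0.2500]
  T[1,:] = [+0.0000  +1.2500  -0.7500]
  T[2,:] = [+0.0000  +0.0000  +1.0000]
|roots of det(T-λI)|: 1.2500, 1.0000, 0.0000.
ρ(T) = max|λ| = 1.2500; 1.2500 > 1, so it fails to converge.

no, ρ = 1.2500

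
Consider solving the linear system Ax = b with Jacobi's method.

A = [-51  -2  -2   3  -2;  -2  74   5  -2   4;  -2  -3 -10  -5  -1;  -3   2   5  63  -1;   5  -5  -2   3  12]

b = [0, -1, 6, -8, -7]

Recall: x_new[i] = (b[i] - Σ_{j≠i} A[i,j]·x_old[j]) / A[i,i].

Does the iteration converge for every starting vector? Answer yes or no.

yes

Let D = diag(-51, 74, -10, 63, 12); L, U the strict triangles.
Jacobi T = -D⁻¹(L+U): T[0,4] = -(-2)/(-51) = -0.0392; T[0,0] = 0.
  T[0,:] = [+0.0000  -0.0392  -0.0392  +0.0588  -0.0392]
  T[1,:] = [+0.0270  +0.0000  -0.0676  +0.0270  -0.0541]
  T[2,:] = [-0.2000  -0.3000  +0.0000  -0.5000  -0.1000]
  T[3,:] = [+0.0476  -0.0317  -0.0794  +0.0000  +0.0159]
  T[4,:] = [-0.4167  +0.4167  +0.1667  -0.2500  +0.0000]
eigenvalue magnitudes: 0.2544, 0.2049, 0.1320, 0.1320, 0.0975.
ρ(T) = max|λ| = 0.2544; 0.2544 < 1: convergent.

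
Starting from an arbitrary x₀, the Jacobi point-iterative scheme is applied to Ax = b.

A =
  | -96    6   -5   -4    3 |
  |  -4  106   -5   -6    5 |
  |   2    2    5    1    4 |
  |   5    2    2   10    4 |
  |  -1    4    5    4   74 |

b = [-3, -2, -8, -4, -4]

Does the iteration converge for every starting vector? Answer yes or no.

yes

Let D = diag(-96, 106, 5, 10, 74); L, U the strict triangles.
Jacobi: T = -D⁻¹(L+U), T[2,3] = -(1)/(5) = -0.2000; T[2,2] = 0.
  T[0,:] = [+0.0000  +0.0625  -0.0521  -0.0417  +0.0312]
  T[1,:] = [+0.0377  +0.0000  +0.0472  +0.0566  -0.0472]
  T[2,:] = [-0.4000  -0.4000  +0.0000  -0.2000  -0.8000]
  T[3,:] = [-0.5000  -0.2000  -0.2000  +0.0000  -0.4000]
  T[4,:] = [+0.0135  -0.0541  -0.0676  -0.0541  +0.0000]
|λ(T)| sorted: 0.3973, 0.2528, 0.1653, 0.0990, 0.0782.
ρ(T) = max|λ| = 0.3973; 0.3973 < 1 ⇒ converges.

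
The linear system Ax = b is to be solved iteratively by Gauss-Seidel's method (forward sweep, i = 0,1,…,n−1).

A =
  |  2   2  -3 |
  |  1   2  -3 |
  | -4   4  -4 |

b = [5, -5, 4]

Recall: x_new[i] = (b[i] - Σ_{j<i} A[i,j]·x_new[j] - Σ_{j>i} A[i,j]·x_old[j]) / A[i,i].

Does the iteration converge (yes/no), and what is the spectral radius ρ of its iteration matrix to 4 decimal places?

no, ρ = 1.3561

Let D = diag(2, 2, -4); L, U the strict triangles.
GS T = -(D+L)⁻¹U: row 0 first, T[0,1] = -(2)/(2) = -1.0000; later rows by forward substitution.
  T[0,:] = [+0.0000  -1.0000  +1.5000]
  T[1,:] = [+0.0000  +0.5000  +0.7500]
  T[2,:] = [+0.0000  +1.5000  -0.7500]
|λ(T)| sorted: 1.3561, 1.1061, 0.0000.
ρ = 1.3561; 1.3561 > 1, so it fails to converge.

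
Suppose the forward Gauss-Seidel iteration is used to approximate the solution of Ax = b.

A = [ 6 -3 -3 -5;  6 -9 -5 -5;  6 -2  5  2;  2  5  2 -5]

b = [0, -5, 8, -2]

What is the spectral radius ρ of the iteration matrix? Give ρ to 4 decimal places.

1.1369

Let D = diag(6, -9, 5, -5); L, U the strict triangles.
Gauss-Seidel: T = -(D+L)⁻¹U, row 0 first, T[0,3] = -(-5)/(6) = +0.8333; later rows by forward substitution.
  T[0,:] = [+0.0000, +0.5000, +0.5000, +0.8333]
  T[1,:] = [+0.0000, +0.3333, -0.2222, +0.0000]
  T[2,:] = [+0.0000, -0.4667, -0.6889, -1.4000]
  T[3,:] = [+0.0000, +0.3467, -0.2978, -0.2267]
eigenvalue magnitudes: 1.1369, 0.6179, 0.0633, 0.0000.
ρ = 1.1369; 1.1369 > 1, so it fails to converge.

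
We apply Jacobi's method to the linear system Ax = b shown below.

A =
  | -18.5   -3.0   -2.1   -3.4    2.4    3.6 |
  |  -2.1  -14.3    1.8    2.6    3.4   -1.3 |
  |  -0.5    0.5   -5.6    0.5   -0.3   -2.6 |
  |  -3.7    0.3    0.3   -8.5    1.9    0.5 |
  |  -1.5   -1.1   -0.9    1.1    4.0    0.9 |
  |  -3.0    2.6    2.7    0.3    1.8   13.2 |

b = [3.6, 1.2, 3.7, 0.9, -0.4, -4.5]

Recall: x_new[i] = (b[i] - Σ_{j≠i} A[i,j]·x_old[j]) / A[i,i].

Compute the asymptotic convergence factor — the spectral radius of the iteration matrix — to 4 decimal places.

0.6343

Write A = D+L+U with D = diag(-18.5, -14.3, -5.6, -8.5, 4, 13.2).
Jacobi T = -D⁻¹(L+U): T[5,3] = -(0.3)/(13.2) = -0.0227; T[5,5] = 0.
  T[0,:] = [+0.0000 -0.1622 -0.1135 -0.1838 +0.1297 +0.1946]
  T[1,:] = [-0.1469 +0.0000 +0.1259 +0.1818 +0.2378 -0.0909]
  T[2,:] = [-0.0893 +0.0893 +0.0000 +0.0893 -0.0536 -0.4643]
  T[3,:] = [-0.4353 +0.0353 +0.0353 +0.0000 +0.2235 +0.0588]
  T[4,:] = [+0.3750 +0.2750 +0.2250 -0.2750 +0.0000 -0.2250]
  T[5,:] = [+0.2273 -0.1970 -0.2045 -0.0227 -0.1364 +0.0000]
|λ(T)| sorted: 0.6343, 0.3588, 0.3588, 0.2459, 0.2099, 0.0180.
ρ(T) = max|λ| = 0.6343; 0.6343 < 1 ⇒ converges.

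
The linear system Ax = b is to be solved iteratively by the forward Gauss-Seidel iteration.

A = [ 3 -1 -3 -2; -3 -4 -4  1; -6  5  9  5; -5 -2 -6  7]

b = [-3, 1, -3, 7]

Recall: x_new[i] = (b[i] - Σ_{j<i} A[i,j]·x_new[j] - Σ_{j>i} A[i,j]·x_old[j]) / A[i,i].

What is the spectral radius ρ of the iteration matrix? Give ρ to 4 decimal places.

A = D + L + U where D = diag(3, -4, 9, 7).
Gauss-Seidel: T = -(D+L)⁻¹U, row 0 first, T[0,3] = -(-2)/(3) = +0.6667; later rows by forward substitution.
  T[0,:] = [+0.0000  +0.3333  +1.0000  +0.6667]
  T[1,:] = [+0.0000  -0.2500  -1.7500  -0.2500]
  T[2,:] = [+0.0000  +0.3611  +1.6389  +0.0278]
  T[3,:] = [+0.0000  +0.4762  +1.6190  +0.4286]
|λ(T)| sorted: 1.1343, 0.3498, 0.3333, 0.0000.
spectral radius ρ = 1.1343; 1.1343 > 1, so it fails to converge.

1.1343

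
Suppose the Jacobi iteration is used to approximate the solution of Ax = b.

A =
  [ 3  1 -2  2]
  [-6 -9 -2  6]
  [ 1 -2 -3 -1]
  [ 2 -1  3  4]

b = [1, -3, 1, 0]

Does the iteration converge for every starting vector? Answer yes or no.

no

A = D + L + U where D = diag(3, -9, -3, 4).
Jacobi: T = -D⁻¹(L+U), T[3,2] = -(3)/(4) = -0.7500; T[3,3] = 0.
  T[0,:] = [+0.0000  -0.3333  +0.6667  -0.6667]
  T[1,:] = [-0.6667  +0.0000  -0.2222  +0.6667]
  T[2,:] = [+0.3333  -0.6667  +0.0000  -0.3333]
  T[3,:] = [-0.5000  +0.2500  -0.7500  +0.0000]
eigenvalue magnitudes: 1.5075, 0.6236, 0.6236, 0.5897.
spectral radius ρ = 1.5075; 1.5075 > 1 ⇒ diverges.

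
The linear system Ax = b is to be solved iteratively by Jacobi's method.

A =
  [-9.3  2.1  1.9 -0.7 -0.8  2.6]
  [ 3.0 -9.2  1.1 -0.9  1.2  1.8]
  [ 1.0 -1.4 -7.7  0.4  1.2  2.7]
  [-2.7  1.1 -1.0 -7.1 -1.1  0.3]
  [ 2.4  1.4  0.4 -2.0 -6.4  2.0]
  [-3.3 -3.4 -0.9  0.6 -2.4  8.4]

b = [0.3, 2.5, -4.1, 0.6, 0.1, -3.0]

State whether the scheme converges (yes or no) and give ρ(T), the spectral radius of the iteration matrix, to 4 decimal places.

Write A = D+L+U with D = diag(-9.3, -9.2, -7.7, -7.1, -6.4, 8.4).
Jacobi T = -D⁻¹(L+U): T[4,0] = -(2.4)/(-6.4) = +0.3750; T[4,4] = 0.
  T[0,:] = [+0.0000 +0.2258 +0.2043 -0.0753 -0.0860 +0.2796]
  T[1,:] = [+0.3261 +0.0000 +0.1196 -0.0978 +0.1304 +0.1957]
  T[2,:] = [+0.1299 -0.1818 +0.0000 +0.0519 +0.1558 +0.3506]
  T[3,:] = [-0.3803 +0.1549 -0.1408 +0.0000 -0.1549 +0.0423]
  T[4,:] = [+0.3750 +0.2188 +0.0625 -0.3125 +0.0000 +0.3125]
  T[5,:] = [+0.3929 +0.4048 +0.1071 -0.0714 +0.2857 +0.0000]
eigenvalue magnitudes: 0.8539, 0.4635, 0.2685, 0.2464, 0.2464, 0.0326.
ρ = 0.8539; 0.8539 < 1: convergent.

yes, ρ = 0.8539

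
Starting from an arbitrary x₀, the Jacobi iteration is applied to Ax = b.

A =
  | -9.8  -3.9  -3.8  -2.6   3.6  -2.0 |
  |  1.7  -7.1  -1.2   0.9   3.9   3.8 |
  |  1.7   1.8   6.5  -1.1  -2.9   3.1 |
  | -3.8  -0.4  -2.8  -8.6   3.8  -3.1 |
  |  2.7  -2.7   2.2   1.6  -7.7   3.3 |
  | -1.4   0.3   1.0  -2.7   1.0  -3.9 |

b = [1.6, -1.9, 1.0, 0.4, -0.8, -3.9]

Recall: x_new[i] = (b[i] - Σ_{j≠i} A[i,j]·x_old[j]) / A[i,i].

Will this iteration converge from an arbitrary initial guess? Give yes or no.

no

Diagonal D = diag(-9.8, -7.1, 6.5, -8.6, -7.7, -3.9); L, U strict lower/upper.
T_J = -D⁻¹(L+U): T[3,4] = -(3.8)/(-8.6) = +0.4419; T[3,3] = 0.
  T[0,:] = [+0.0000, -0.3980, -0.3878, -0.2653, +0.3673, -0.2041]
  T[1,:] = [+0.2394, +0.0000, -0.1690, +0.1268, +0.5493, +0.5352]
  T[2,:] = [-0.2615, -0.2769, +0.0000, +0.1692, +0.4462, -0.4769]
  T[3,:] = [-0.4419, -0.0465, -0.3256, +0.0000, +0.4419, -0.3605]
  T[4,:] = [+0.3506, -0.3506, +0.2857, +0.2078, +0.0000, +0.4286]
  T[5,:] = [-0.3590, +0.0769, +0.2564, -0.6923, +0.2564, +0.0000]
moduli |λ_i(T)| = 1.2307, 0.6073, 0.6073, 0.4249, 0.4249, 0.3773.
spectral radius ρ = 1.2307; 1.2307 > 1, so it fails to converge.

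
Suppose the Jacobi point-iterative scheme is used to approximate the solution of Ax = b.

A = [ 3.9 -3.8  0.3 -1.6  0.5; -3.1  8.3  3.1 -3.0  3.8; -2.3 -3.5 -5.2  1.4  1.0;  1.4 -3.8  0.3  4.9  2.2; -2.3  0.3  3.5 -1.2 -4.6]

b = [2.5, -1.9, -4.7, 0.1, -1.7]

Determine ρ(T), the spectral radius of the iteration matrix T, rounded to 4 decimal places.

Write A = D+L+U with D = diag(3.9, 8.3, -5.2, 4.9, -4.6).
Jacobi: T = -D⁻¹(L+U), T[1,0] = -(-3.1)/(8.3) = +0.3735; T[1,1] = 0.
  T[0,:] = [+0.0000 +0.9744 -0.0769 +0.4103 -0.1282]
  T[1,:] = [+0.3735 +0.0000 -0.3735 +0.3614 -0.4578]
  T[2,:] = [-0.4423 -0.6731 +0.0000 +0.2692 +0.1923]
  T[3,:] = [-0.2857 +0.7755 -0.0612 +0.0000 -0.4490]
  T[4,:] = [-0.5000 +0.0652 +0.7609 -0.2609 +0.0000]
|λ(T)| sorted: 1.3706, 0.6734, 0.6734, 0.4930, 0.4930.
spectral radius ρ = 1.3706; 1.3706 > 1 ⇒ diverges.

1.3706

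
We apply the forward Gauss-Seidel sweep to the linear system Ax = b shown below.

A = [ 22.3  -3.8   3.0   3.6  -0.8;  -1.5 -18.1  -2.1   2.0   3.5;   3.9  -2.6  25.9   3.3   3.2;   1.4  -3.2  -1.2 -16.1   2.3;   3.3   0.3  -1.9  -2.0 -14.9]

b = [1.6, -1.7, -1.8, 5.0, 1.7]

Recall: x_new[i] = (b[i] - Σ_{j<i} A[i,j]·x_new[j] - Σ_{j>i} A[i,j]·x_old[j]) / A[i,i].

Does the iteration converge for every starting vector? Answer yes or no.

yes

Write A = D+L+U with D = diag(22.3, -18.1, 25.9, -16.1, -14.9).
Gauss-Seidel: T = -(D+L)⁻¹U, row 0 first, T[0,3] = -(3.6)/(22.3) = -0.1614; later rows by forward substitution.
  T[0,:] = [+0.0000 +0.1704 -0.1345 -0.1614 +0.0359]
  T[1,:] = [+0.0000 -0.0141 -0.1049 +0.1239 +0.1904]
  T[2,:] = [+0.0000 -0.0271 +0.0097 -0.0907 -0.1098]
  T[3,:] = [+0.0000 +0.0196 +0.0084 -0.0319 +0.1163]
  T[4,:] = [+0.0000 +0.0383 -0.0343 -0.0174 +0.0102]
|λ(T)| sorted: 0.1592, 0.0885, 0.0885, 0.0639, 0.0000.
ρ(T) = max|λ| = 0.1592; 0.1592 < 1 ⇒ converges.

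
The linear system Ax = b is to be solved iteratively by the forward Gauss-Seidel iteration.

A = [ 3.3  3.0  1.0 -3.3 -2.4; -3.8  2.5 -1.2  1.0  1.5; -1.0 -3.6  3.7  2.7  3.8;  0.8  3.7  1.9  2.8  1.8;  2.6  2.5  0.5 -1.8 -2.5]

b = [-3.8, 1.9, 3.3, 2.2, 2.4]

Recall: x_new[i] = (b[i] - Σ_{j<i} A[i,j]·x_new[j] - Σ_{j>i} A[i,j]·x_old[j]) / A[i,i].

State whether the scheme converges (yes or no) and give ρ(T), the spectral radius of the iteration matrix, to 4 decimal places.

no, ρ = 1.6440

Split A = D + L + U, D = diag(3.3, 2.5, 3.7, 2.8, -2.5).
Gauss-Seidel: T = -(D+L)⁻¹U, row 0 first, T[0,1] = -(3)/(3.3) = -0.9091; later rows by forward substitution.
  T[0,:] = [+0.0000 -0.9091 -0.3030 +1.0000 +0.7273]
  T[1,:] = [+0.0000 -1.3818 +0.0194 +1.1200 +0.5055]
  T[2,:] = [+0.0000 -1.5902 -0.0630 +0.6303 -0.3387]
  T[3,:] = [+0.0000 +3.1648 +0.1037 -2.1934 -1.2888]
  T[4,:] = [+0.0000 -4.9239 -0.3830 +3.8653 +2.1220]
|λ(T)| sorted: 1.6440, 0.7538, 0.5906, 0.2909, 0.0000.
spectral radius ρ = 1.6440; 1.6440 > 1 ⇒ diverges.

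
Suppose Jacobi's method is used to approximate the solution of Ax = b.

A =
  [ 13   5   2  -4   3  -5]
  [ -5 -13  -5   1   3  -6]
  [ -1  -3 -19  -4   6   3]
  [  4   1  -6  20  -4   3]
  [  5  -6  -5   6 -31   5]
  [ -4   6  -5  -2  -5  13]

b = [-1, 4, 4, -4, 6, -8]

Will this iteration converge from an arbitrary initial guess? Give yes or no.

yes

Diagonal D = diag(13, -13, -19, 20, -31, 13); L, U strict lower/upper.
T_J = -D⁻¹(L+U): T[3,1] = -(1)/(20) = -0.0500; T[3,3] = 0.
  T[0,:] = [+0.0000  -0.3846  -0.1538  +0.3077  -0.2308  +0.3846]
  T[1,:] = [-0.3846  +0.0000  -0.3846  +0.0769  +0.2308  -0.4615]
  T[2,:] = [-0.0526  -0.1579  +0.0000  -0.2105  +0.3158  +0.1579]
  T[3,:] = [-0.2000  -0.0500  +0.3000  +0.0000  +0.2000  -0.1500]
  T[4,:] = [+0.1613  -0.1935  -0.1613  +0.1935  +0.0000  +0.1613]
  T[5,:] = [+0.3077  -0.4615  +0.3846  +0.1538  +0.3846  +0.0000]
moduli |λ_i(T)| = 0.9001, 0.4864, 0.4364, 0.4364, 0.4064, 0.0947.
ρ(T) = max|λ| = 0.9001; 0.9001 < 1 ⇒ converges.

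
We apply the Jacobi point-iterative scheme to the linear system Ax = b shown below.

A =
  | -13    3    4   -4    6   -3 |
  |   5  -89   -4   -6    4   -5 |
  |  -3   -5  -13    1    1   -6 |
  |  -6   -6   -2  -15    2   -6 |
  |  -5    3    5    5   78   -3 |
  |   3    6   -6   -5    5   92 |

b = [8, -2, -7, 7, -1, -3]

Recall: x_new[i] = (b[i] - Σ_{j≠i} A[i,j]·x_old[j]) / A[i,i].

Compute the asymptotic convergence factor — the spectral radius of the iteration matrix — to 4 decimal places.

A = D + L + U where D = diag(-13, -89, -13, -15, 78, 92).
Jacobi T = -D⁻¹(L+U): T[4,2] = -(5)/(78) = -0.0641; T[4,4] = 0.
  T[0,:] = [+0.0000  +0.2308  +0.3077  -0.3077  +0.4615  -0.2308]
  T[1,:] = [+0.0562  +0.0000  -0.0449  -0.0674  +0.0449  -0.0562]
  T[2,:] = [-0.2308  -0.3846  +0.0000  +0.0769  +0.0769  -0.4615]
  T[3,:] = [-0.4000  -0.4000  -0.1333  +0.0000  +0.1333  -0.4000]
  T[4,:] = [+0.0641  -0.0385  -0.0641  -0.0641  +0.0000  +0.0385]
  T[5,:] = [-0.0326  -0.0652  +0.0652  +0.0543  -0.0543  +0.0000]
moduli |λ_i(T)| = 0.3811, 0.2048, 0.1902, 0.1902, 0.1490, 0.0308.
ρ = 0.3811; 0.3811 < 1 ⇒ converges.

0.3811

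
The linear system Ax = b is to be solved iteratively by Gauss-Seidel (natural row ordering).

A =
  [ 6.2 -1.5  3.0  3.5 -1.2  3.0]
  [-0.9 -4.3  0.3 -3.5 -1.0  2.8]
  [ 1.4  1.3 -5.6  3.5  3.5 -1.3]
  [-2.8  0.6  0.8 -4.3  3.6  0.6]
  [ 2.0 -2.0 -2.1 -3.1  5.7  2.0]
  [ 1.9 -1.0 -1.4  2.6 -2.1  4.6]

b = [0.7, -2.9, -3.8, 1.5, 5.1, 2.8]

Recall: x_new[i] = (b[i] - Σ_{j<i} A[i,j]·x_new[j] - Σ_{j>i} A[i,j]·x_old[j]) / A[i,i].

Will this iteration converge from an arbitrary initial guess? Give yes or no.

Diagonal D = diag(6.2, -4.3, -5.6, -4.3, 5.7, 4.6); L, U strict lower/upper.
T_GS = -(D+L)⁻¹U: row 0 first, T[0,1] = -(-1.5)/(6.2) = +0.2419; later rows by forward substitution.
  T[0,:] = [+0.0000, +0.2419, -0.4839, -0.5645, +0.1935, -0.4839]
  T[1,:] = [+0.0000, -0.0506, +0.1710, -0.6958, -0.2731, +0.7524]
  T[2,:] = [+0.0000, +0.0487, -0.0813, +0.3223, +0.6100, -0.1784]
  T[3,:] = [+0.0000, -0.1555, +0.3238, +0.3305, +0.7866, +0.5264]
  T[4,:] = [+0.0000, -0.1693, +0.3760, +0.2524, +0.4888, +0.3035]
  T[5,:] = [+0.0000, -0.0855, +0.2009, +0.1085, -0.1751, +0.1501]
moduli |λ_i(T)| = 1.2595, 0.4413, 0.4413, 0.1405, 0.0371, 0.0000.
spectral radius ρ = 1.2595; 1.2595 > 1, so it fails to converge.

no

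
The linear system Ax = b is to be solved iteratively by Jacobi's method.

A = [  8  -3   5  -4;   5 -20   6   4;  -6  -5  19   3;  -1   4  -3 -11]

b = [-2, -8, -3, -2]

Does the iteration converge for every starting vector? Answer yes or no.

Split A = D + L + U, D = diag(8, -20, 19, -11).
T_J = -D⁻¹(L+U): T[1,0] = -(5)/(-20) = +0.2500; T[1,1] = 0.
  T[0,:] = [+0.0000, +0.3750, -0.6250, +0.5000]
  T[1,:] = [+0.2500, +0.0000, +0.3000, +0.2000]
  T[2,:] = [+0.3158, +0.2632, +0.0000, -0.1579]
  T[3,:] = [-0.0909, +0.3636, -0.2727, +0.0000]
eigenvalue magnitudes: 0.5084, 0.3994, 0.3994, 0.3609.
ρ(T) = max|λ| = 0.5084; 0.5084 < 1, so it converges for any x₀.

yes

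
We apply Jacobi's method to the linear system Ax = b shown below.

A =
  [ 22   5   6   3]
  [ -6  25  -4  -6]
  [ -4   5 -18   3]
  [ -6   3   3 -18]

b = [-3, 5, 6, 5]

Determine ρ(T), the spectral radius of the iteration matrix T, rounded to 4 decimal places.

0.5074

Write A = D+L+U with D = diag(22, 25, -18, -18).
Jacobi T = -D⁻¹(L+U): T[1,2] = -(-4)/(25) = +0.1600; T[1,1] = 0.
  T[0,:] = [+0.0000, -0.2273, -0.2727, -0.1364]
  T[1,:] = [+0.2400, +0.0000, +0.1600, +0.2400]
  T[2,:] = [-0.2222, +0.2778, +0.0000, +0.1667]
  T[3,:] = [-0.3333, +0.1667, +0.1667, +0.0000]
|roots of det(T-λI)|: 0.5074, 0.2950, 0.1762, 0.1762.
ρ = 0.5074; 0.5074 < 1 ⇒ converges.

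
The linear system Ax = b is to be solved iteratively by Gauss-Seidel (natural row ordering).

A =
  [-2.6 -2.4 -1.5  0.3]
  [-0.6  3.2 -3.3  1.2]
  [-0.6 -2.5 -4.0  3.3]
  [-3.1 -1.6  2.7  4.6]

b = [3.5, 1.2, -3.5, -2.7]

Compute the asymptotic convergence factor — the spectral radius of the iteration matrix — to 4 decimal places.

Split A = D + L + U, D = diag(-2.6, 3.2, -4, 4.6).
GS T = -(D+L)⁻¹U: row 0 first, T[0,1] = -(-2.4)/(-2.6) = -0.9231; later rows by forward substitution.
  T[0,:] = [+0.0000, -0.9231, -0.5769, +0.1154]
  T[1,:] = [+0.0000, -0.1731, +0.9231, -0.3534]
  T[2,:] = [+0.0000, +0.2466, -0.4904, +1.0285]
  T[3,:] = [+0.0000, -0.8270, +0.2201, -0.6489]
|λ(T)| sorted: 1.6475, 0.5668, 0.5668, 0.0000.
ρ(T) = max|λ| = 1.6475; 1.6475 > 1 ⇒ diverges.

1.6475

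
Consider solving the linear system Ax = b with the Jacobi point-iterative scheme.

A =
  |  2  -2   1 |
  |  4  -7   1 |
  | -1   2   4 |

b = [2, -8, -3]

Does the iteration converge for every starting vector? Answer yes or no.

yes

A = D + L + U where D = diag(2, -7, 4).
Jacobi T = -D⁻¹(L+U): T[1,0] = -(4)/(-7) = +0.5714; T[1,1] = 0.
  T[0,:] = [+0.0000, +1.0000, -0.5000]
  T[1,:] = [+0.5714, +0.0000, +0.1429]
  T[2,:] = [+0.2500, -0.5000, +0.0000]
|λ(T)| sorted: 0.7776, 0.4792, 0.4792.
spectral radius ρ = 0.7776; 0.7776 < 1, so it converges for any x₀.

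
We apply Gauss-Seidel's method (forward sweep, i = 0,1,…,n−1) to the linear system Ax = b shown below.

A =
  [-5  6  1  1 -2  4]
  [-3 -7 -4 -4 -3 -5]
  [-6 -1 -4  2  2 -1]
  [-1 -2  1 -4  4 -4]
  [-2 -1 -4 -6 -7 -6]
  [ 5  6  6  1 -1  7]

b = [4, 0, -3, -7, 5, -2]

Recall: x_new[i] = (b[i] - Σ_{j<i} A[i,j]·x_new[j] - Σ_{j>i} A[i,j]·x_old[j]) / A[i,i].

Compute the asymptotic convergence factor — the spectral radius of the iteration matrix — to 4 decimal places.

Let D = diag(-5, -7, -4, -4, -7, 7); L, U the strict triangles.
GS T = -(D+L)⁻¹U: row 0 first, T[0,1] = -(6)/(-5) = +1.2000; later rows by forward substitution.
  T[0,:] = [+0.0000  +1.2000  +0.2000  +0.2000  -0.4000  +0.8000]
  T[1,:] = [+0.0000  -0.5143  -0.6571  -0.6571  -0.2571  -1.0571]
  T[2,:] = [+0.0000  -1.6714  -0.1357  +0.3643  +1.1643  -1.1857]
  T[3,:] = [+0.0000  -0.4607  +0.2446  +0.3696  +1.5196  -0.9679]
  T[4,:] = [+0.0000  +1.0806  -0.0954  -0.4883  -1.8168  +0.5724]
  T[5,:] = [+0.0000  +1.2365  +0.4882  -0.0144  -0.9685  +1.5711]
|roots of det(T-λI)|: 1.2214, 0.6907, 0.6907, 0.6002, 0.6002, 0.0000.
ρ = 1.2214; 1.2214 > 1: divergent.

1.2214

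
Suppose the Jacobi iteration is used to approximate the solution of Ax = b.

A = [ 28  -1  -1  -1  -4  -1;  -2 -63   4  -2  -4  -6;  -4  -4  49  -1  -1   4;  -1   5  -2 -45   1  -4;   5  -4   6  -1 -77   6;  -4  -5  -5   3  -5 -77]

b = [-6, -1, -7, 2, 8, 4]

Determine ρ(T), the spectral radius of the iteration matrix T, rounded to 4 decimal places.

A = D + L + U where D = diag(28, -63, 49, -45, -77, -77).
Jacobi T = -D⁻¹(L+U): T[1,3] = -(-2)/(-63) = -0.0317; T[1,1] = 0.
  T[0,:] = [+0.0000, +0.0357, +0.0357, +0.0357, +0.1429, +0.0357]
  T[1,:] = [-0.0317, +0.0000, +0.0635, -0.0317, -0.0635, -0.0952]
  T[2,:] = [+0.0816, +0.0816, +0.0000, +0.0204, +0.0204, -0.0816]
  T[3,:] = [-0.0222, +0.1111, -0.0444, +0.0000, +0.0222, -0.0889]
  T[4,:] = [+0.0649, -0.0519, +0.0779, -0.0130, +0.0000, +0.0779]
  T[5,:] = [-0.0519, -0.0649, -0.0649, +0.0390, -0.0649, +0.0000]
|λ(T)| sorted: 0.1537, 0.1078, 0.1078, 0.0601, 0.0551, 0.0551.
ρ = 0.1537; 0.1537 < 1, so it converges for any x₀.

0.1537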